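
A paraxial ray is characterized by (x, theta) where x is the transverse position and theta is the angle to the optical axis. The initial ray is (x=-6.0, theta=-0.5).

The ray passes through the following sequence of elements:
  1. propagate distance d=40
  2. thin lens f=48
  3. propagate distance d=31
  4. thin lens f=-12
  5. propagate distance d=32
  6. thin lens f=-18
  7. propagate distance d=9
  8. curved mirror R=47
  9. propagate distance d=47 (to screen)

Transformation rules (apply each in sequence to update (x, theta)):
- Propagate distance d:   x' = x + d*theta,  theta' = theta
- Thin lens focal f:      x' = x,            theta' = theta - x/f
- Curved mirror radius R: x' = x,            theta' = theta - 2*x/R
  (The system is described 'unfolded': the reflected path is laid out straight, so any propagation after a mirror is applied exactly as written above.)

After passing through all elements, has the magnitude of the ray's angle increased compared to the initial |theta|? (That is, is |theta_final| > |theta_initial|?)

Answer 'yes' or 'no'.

Initial: x=-6.0000 theta=-0.5000
After 1 (propagate distance d=40): x=-26.0000 theta=-0.5000
After 2 (thin lens f=48): x=-26.0000 theta=1/24 (≈0.0417)
After 3 (propagate distance d=31): x=-593/24 (≈-24.7083) theta=1/24 (≈0.0417)
After 4 (thin lens f=-12): x=-593/24 (≈-24.7083) theta=-581/288 (≈-2.0174)
After 5 (propagate distance d=32): x=-6427/72 (≈-89.2639) theta=-581/288 (≈-2.0174)
After 6 (thin lens f=-18): x=-6427/72 (≈-89.2639) theta=-18083/2592 (≈-6.9765)
After 7 (propagate distance d=9): x=-14597/96 (≈-152.0521) theta=-18083/2592 (≈-6.9765)
After 8 (curved mirror R=47): x=-14597/96 (≈-152.0521) theta=-61663/121824 (≈-0.5062)
After 9 (propagate distance d=47 (to screen)): x=-227891/1296 (≈-175.8418) theta=-61663/121824 (≈-0.5062)
|theta_initial|=0.5000 |theta_final|=61663/121824 (≈0.5062) -> increased

Answer: yes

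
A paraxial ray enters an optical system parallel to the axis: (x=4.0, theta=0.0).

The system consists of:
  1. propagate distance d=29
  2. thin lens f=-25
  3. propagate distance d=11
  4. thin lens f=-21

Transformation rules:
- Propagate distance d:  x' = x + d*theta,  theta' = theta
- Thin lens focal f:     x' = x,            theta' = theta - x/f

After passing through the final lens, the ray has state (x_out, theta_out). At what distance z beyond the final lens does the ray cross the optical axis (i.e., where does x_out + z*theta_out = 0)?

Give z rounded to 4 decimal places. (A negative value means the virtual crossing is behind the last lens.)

Answer: -13.2632

Derivation:
Initial: x=4.0000 theta=0.0000
After 1 (propagate distance d=29): x=4.0000 theta=0.0000
After 2 (thin lens f=-25): x=4.0000 theta=0.1600
After 3 (propagate distance d=11): x=5.7600 theta=0.1600
After 4 (thin lens f=-21): x=5.7600 theta=76/175 (≈0.4343)
z_focus = -x_out/theta_out = -(5.7600)/(76/175) = -252/19 ≈ -13.2632
Rounded to 4 decimal places: z = -13.2632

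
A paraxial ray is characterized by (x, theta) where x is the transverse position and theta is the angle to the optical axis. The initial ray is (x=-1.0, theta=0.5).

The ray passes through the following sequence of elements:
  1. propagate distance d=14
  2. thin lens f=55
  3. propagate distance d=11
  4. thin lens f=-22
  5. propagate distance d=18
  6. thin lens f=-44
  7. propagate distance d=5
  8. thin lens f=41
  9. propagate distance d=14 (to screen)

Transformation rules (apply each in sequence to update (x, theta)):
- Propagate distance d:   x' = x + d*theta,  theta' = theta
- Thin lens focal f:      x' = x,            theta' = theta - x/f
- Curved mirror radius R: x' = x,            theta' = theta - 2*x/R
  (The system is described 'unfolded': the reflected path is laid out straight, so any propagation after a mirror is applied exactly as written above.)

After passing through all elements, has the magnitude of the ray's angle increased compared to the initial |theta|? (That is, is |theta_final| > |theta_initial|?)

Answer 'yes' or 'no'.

Answer: yes

Derivation:
Initial: x=-1.0000 theta=0.5000
After 1 (propagate distance d=14): x=6.0000 theta=0.5000
After 2 (thin lens f=55): x=6.0000 theta=43/110 (≈0.3909)
After 3 (propagate distance d=11): x=10.3000 theta=43/110 (≈0.3909)
After 4 (thin lens f=-22): x=10.3000 theta=189/220 (≈0.8591)
After 5 (propagate distance d=18): x=1417/55 (≈25.7636) theta=189/220 (≈0.8591)
After 6 (thin lens f=-44): x=1417/55 (≈25.7636) theta=874/605 (≈1.4446)
After 7 (propagate distance d=5): x=19957/605 (≈32.9868) theta=874/605 (≈1.4446)
After 8 (thin lens f=41): x=19957/605 (≈32.9868) theta=15877/24805 (≈0.6401)
After 9 (propagate distance d=14 (to screen)): x=208103/4961 (≈41.9478) theta=15877/24805 (≈0.6401)
|theta_initial|=0.5000 |theta_final|=15877/24805 (≈0.6401) -> increased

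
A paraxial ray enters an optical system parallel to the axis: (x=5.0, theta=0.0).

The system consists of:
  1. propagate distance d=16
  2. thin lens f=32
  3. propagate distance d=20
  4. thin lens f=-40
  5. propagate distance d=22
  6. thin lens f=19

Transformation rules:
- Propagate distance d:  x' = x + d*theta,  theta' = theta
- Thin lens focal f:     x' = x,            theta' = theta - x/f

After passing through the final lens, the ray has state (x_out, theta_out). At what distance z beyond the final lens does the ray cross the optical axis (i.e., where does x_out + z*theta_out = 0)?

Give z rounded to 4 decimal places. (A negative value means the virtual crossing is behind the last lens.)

Initial: x=5.0000 theta=0.0000
After 1 (propagate distance d=16): x=5.0000 theta=0.0000
After 2 (thin lens f=32): x=5.0000 theta=-5/32 (≈-0.1563)
After 3 (propagate distance d=20): x=1.8750 theta=-5/32 (≈-0.1563)
After 4 (thin lens f=-40): x=1.8750 theta=-7/64 (≈-0.1094)
After 5 (propagate distance d=22): x=-17/32 (≈-0.5313) theta=-7/64 (≈-0.1094)
After 6 (thin lens f=19): x=-17/32 (≈-0.5313) theta=-99/1216 (≈-0.0814)
z_focus = -x_out/theta_out = -(-17/32)/(-99/1216) = -646/99 ≈ -6.5253
Rounded to 4 decimal places: z = -6.5253

Answer: -6.5253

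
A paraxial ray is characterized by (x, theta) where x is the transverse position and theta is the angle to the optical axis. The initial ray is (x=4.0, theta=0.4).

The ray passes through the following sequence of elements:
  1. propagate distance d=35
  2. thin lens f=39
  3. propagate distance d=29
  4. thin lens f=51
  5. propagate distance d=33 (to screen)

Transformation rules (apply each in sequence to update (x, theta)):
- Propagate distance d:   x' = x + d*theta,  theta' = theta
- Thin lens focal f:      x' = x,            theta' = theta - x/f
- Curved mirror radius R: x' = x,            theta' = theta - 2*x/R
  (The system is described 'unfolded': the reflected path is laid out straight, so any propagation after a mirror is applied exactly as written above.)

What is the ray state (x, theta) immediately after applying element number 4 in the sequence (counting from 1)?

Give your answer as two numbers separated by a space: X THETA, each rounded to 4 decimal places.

Answer: 16.2154 -0.3795

Derivation:
Initial: x=4.0000 theta=0.4000
After 1 (propagate distance d=35): x=18.0000 theta=0.4000
After 2 (thin lens f=39): x=18.0000 theta=-4/65 (≈-0.0615)
After 3 (propagate distance d=29): x=1054/65 (≈16.2154) theta=-4/65 (≈-0.0615)
After 4 (thin lens f=51): x=1054/65 (≈16.2154) theta=-74/195 (≈-0.3795)
Rounded to 4 decimal places: x = 16.2154, theta = -0.3795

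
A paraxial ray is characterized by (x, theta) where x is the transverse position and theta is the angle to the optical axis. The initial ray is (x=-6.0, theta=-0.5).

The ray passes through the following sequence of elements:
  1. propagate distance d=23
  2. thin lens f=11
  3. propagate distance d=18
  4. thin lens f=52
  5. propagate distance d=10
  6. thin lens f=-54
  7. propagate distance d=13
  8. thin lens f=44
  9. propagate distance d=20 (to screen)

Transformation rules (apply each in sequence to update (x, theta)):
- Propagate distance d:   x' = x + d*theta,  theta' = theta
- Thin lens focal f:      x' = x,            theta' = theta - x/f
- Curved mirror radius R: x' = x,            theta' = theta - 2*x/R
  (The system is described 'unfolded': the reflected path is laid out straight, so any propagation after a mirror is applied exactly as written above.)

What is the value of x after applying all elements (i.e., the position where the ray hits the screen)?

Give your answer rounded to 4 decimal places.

Answer: 41.6709

Derivation:
Initial: x=-6.0000 theta=-0.5000
After 1 (propagate distance d=23): x=-17.5000 theta=-0.5000
After 2 (thin lens f=11): x=-17.5000 theta=12/11 (≈1.0909)
After 3 (propagate distance d=18): x=47/22 (≈2.1364) theta=12/11 (≈1.0909)
After 4 (thin lens f=52): x=47/22 (≈2.1364) theta=1201/1144 (≈1.0498)
After 5 (propagate distance d=10): x=657/52 (≈12.6346) theta=1201/1144 (≈1.0498)
After 6 (thin lens f=-54): x=657/52 (≈12.6346) theta=2203/1716 (≈1.2838)
After 7 (propagate distance d=13): x=12580/429 (≈29.3240) theta=2203/1716 (≈1.2838)
After 8 (thin lens f=44): x=12580/429 (≈29.3240) theta=11653/18876 (≈0.6173)
After 9 (propagate distance d=20 (to screen)): x=196645/4719 (≈41.6709) theta=11653/18876 (≈0.6173)
Rounded to 4 decimal places: x = 41.6709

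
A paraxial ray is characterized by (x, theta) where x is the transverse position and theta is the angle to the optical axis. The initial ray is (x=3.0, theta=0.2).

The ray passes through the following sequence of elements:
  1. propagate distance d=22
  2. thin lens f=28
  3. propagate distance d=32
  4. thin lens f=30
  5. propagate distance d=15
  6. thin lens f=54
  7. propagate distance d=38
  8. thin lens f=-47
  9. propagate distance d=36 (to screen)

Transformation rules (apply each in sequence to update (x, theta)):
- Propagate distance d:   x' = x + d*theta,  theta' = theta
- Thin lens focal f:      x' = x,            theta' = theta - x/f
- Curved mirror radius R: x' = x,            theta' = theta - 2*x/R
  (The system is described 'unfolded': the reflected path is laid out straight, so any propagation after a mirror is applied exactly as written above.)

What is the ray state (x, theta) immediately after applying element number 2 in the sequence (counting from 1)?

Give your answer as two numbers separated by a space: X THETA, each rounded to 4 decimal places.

Initial: x=3.0000 theta=0.2000
After 1 (propagate distance d=22): x=7.4000 theta=0.2000
After 2 (thin lens f=28): x=7.4000 theta=-9/140 (≈-0.0643)
Rounded to 4 decimal places: x = 7.4000, theta = -0.0643

Answer: 7.4000 -0.0643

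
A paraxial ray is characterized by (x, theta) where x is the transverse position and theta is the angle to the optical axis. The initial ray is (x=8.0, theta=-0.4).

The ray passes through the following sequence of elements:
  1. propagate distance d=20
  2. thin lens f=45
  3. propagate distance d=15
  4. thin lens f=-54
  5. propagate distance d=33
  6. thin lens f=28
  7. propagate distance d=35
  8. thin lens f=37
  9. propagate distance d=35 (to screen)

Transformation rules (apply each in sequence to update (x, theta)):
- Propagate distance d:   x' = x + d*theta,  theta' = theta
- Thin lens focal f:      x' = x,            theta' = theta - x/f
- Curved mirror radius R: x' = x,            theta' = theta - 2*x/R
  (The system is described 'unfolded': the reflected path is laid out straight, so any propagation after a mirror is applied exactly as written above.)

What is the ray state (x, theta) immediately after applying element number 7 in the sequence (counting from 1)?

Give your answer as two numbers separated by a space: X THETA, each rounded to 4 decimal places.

Answer: -12.1722 0.3056

Derivation:
Initial: x=8.0000 theta=-0.4000
After 1 (propagate distance d=20): x=0.0000 theta=-0.4000
After 2 (thin lens f=45): x=0.0000 theta=-0.4000
After 3 (propagate distance d=15): x=-6.0000 theta=-0.4000
After 4 (thin lens f=-54): x=-6.0000 theta=-23/45 (≈-0.5111)
After 5 (propagate distance d=33): x=-343/15 (≈-22.8667) theta=-23/45 (≈-0.5111)
After 6 (thin lens f=28): x=-343/15 (≈-22.8667) theta=11/36 (≈0.3056)
After 7 (propagate distance d=35): x=-2191/180 (≈-12.1722) theta=11/36 (≈0.3056)
Rounded to 4 decimal places: x = -12.1722, theta = 0.3056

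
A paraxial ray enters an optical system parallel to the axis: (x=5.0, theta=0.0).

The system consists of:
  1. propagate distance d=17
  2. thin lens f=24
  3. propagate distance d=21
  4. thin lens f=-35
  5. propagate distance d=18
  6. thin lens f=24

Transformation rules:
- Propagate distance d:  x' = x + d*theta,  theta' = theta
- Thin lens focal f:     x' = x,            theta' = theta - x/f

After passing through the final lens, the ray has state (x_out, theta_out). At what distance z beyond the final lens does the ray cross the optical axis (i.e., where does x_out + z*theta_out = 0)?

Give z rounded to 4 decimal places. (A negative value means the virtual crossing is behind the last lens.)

Initial: x=5.0000 theta=0.0000
After 1 (propagate distance d=17): x=5.0000 theta=0.0000
After 2 (thin lens f=24): x=5.0000 theta=-5/24 (≈-0.2083)
After 3 (propagate distance d=21): x=0.6250 theta=-5/24 (≈-0.2083)
After 4 (thin lens f=-35): x=0.6250 theta=-4/21 (≈-0.1905)
After 5 (propagate distance d=18): x=-157/56 (≈-2.8036) theta=-4/21 (≈-0.1905)
After 6 (thin lens f=24): x=-157/56 (≈-2.8036) theta=-33/448 (≈-0.0737)
z_focus = -x_out/theta_out = -(-157/56)/(-33/448) = -1256/33 ≈ -38.0606
Rounded to 4 decimal places: z = -38.0606

Answer: -38.0606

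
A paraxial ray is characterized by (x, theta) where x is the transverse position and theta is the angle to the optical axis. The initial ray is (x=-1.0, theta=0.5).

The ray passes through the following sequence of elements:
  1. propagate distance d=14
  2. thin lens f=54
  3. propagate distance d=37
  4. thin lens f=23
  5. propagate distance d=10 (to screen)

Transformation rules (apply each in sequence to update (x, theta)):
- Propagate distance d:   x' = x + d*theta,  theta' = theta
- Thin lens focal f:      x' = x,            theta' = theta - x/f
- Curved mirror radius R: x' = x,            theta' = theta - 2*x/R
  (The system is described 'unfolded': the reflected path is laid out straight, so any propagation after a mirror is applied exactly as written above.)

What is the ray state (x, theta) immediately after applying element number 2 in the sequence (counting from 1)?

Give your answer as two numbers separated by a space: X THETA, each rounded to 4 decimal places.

Answer: 6.0000 0.3889

Derivation:
Initial: x=-1.0000 theta=0.5000
After 1 (propagate distance d=14): x=6.0000 theta=0.5000
After 2 (thin lens f=54): x=6.0000 theta=7/18 (≈0.3889)
Rounded to 4 decimal places: x = 6.0000, theta = 0.3889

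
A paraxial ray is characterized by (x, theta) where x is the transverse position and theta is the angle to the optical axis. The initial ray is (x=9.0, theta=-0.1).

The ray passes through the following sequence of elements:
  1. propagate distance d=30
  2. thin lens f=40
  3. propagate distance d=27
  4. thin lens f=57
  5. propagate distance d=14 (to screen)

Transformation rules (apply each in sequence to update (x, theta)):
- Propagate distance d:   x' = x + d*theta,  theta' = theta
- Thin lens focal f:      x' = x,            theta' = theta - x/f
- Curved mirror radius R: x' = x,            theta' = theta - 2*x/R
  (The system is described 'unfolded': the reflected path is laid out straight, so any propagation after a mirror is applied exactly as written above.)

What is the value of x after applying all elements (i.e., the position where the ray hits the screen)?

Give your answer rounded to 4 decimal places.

Initial: x=9.0000 theta=-0.1000
After 1 (propagate distance d=30): x=6.0000 theta=-0.1000
After 2 (thin lens f=40): x=6.0000 theta=-0.2500
After 3 (propagate distance d=27): x=-0.7500 theta=-0.2500
After 4 (thin lens f=57): x=-0.7500 theta=-9/38 (≈-0.2368)
After 5 (propagate distance d=14 (to screen)): x=-309/76 (≈-4.0658) theta=-9/38 (≈-0.2368)
Rounded to 4 decimal places: x = -4.0658

Answer: -4.0658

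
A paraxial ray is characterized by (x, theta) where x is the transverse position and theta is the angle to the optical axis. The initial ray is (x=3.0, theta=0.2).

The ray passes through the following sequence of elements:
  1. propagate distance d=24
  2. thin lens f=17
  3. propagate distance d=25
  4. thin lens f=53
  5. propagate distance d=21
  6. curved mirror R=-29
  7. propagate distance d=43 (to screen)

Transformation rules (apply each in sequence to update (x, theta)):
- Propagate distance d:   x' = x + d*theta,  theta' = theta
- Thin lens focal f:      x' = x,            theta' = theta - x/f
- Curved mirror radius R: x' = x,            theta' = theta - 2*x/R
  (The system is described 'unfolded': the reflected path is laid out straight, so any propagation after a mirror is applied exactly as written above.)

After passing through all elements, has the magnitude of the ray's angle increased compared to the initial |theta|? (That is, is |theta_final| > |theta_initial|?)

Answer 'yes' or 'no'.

Answer: yes

Derivation:
Initial: x=3.0000 theta=0.2000
After 1 (propagate distance d=24): x=7.8000 theta=0.2000
After 2 (thin lens f=17): x=7.8000 theta=-22/85 (≈-0.2588)
After 3 (propagate distance d=25): x=113/85 (≈1.3294) theta=-22/85 (≈-0.2588)
After 4 (thin lens f=53): x=113/85 (≈1.3294) theta=-1279/4505 (≈-0.2839)
After 5 (propagate distance d=21): x=-4174/901 (≈-4.6326) theta=-1279/4505 (≈-0.2839)
After 6 (curved mirror R=-29): x=-4174/901 (≈-4.6326) theta=-78831/130645 (≈-0.6034)
After 7 (propagate distance d=43 (to screen)): x=-3994963/130645 (≈-30.5788) theta=-78831/130645 (≈-0.6034)
|theta_initial|=0.2000 |theta_final|=78831/130645 (≈0.6034) -> increased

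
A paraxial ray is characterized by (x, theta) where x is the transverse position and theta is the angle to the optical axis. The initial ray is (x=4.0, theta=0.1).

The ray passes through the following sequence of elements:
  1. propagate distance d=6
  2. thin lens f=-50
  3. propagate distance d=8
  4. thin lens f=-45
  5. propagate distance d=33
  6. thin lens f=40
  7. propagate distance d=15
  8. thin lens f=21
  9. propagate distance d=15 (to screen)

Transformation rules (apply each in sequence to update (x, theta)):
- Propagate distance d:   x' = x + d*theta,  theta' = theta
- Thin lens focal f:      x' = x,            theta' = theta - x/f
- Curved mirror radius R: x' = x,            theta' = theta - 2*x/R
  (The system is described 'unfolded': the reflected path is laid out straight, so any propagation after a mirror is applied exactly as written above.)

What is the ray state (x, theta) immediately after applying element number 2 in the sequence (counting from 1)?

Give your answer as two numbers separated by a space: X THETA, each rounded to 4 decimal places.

Answer: 4.6000 0.1920

Derivation:
Initial: x=4.0000 theta=0.1000
After 1 (propagate distance d=6): x=4.6000 theta=0.1000
After 2 (thin lens f=-50): x=4.6000 theta=0.1920
Rounded to 4 decimal places: x = 4.6000, theta = 0.1920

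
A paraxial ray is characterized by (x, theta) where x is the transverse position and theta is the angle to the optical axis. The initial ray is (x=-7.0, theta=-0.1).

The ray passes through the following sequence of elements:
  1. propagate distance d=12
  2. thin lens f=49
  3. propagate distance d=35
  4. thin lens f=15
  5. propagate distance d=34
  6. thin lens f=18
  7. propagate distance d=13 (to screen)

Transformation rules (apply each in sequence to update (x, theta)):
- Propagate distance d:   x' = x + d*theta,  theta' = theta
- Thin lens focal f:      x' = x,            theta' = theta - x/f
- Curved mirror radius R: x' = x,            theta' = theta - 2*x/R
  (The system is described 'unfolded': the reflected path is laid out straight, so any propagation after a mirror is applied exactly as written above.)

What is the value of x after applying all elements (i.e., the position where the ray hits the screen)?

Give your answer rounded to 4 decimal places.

Initial: x=-7.0000 theta=-0.1000
After 1 (propagate distance d=12): x=-8.2000 theta=-0.1000
After 2 (thin lens f=49): x=-8.2000 theta=33/490 (≈0.0673)
After 3 (propagate distance d=35): x=-409/70 (≈-5.8429) theta=33/490 (≈0.0673)
After 4 (thin lens f=15): x=-409/70 (≈-5.8429) theta=1679/3675 (≈0.4569)
After 5 (propagate distance d=34): x=71227/7350 (≈9.6907) theta=1679/3675 (≈0.4569)
After 6 (thin lens f=18): x=71227/7350 (≈9.6907) theta=-10783/132300 (≈-0.0815)
After 7 (propagate distance d=13 (to screen)): x=1141907/132300 (≈8.6312) theta=-10783/132300 (≈-0.0815)
Rounded to 4 decimal places: x = 8.6312

Answer: 8.6312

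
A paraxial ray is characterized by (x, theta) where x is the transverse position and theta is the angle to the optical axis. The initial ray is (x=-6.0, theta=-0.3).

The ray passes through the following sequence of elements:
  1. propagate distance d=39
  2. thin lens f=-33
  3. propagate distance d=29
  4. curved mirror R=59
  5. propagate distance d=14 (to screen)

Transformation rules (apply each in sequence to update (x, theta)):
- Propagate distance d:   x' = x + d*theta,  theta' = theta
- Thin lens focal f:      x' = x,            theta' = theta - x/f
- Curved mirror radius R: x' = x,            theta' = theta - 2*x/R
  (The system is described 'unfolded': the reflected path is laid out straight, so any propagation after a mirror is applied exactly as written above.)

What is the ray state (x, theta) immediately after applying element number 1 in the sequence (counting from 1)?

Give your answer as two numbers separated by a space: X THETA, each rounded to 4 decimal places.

Answer: -17.7000 -0.3000

Derivation:
Initial: x=-6.0000 theta=-0.3000
After 1 (propagate distance d=39): x=-17.7000 theta=-0.3000
Rounded to 4 decimal places: x = -17.7000, theta = -0.3000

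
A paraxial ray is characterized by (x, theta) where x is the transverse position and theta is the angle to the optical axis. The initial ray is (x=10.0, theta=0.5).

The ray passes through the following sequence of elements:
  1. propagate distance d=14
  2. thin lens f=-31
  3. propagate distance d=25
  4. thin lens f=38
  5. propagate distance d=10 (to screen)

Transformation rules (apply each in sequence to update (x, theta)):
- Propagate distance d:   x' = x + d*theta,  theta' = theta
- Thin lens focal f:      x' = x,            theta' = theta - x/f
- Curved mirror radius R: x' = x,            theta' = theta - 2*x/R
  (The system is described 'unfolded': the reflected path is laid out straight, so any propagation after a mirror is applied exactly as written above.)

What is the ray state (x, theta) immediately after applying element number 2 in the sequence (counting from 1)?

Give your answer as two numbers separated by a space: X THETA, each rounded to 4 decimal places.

Initial: x=10.0000 theta=0.5000
After 1 (propagate distance d=14): x=17.0000 theta=0.5000
After 2 (thin lens f=-31): x=17.0000 theta=65/62 (≈1.0484)
Rounded to 4 decimal places: x = 17.0000, theta = 1.0484

Answer: 17.0000 1.0484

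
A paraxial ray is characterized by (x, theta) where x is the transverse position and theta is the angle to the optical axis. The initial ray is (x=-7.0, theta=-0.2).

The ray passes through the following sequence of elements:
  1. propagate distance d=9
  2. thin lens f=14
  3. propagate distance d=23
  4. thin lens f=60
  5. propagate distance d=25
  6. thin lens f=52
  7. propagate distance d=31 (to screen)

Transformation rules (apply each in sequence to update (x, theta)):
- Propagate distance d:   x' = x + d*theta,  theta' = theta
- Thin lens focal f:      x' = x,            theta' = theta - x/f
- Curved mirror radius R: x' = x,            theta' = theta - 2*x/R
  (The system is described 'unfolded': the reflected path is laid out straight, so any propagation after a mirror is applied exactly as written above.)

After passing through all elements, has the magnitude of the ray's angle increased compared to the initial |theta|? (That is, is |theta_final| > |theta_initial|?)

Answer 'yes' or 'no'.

Initial: x=-7.0000 theta=-0.2000
After 1 (propagate distance d=9): x=-8.8000 theta=-0.2000
After 2 (thin lens f=14): x=-8.8000 theta=3/7 (≈0.4286)
After 3 (propagate distance d=23): x=37/35 (≈1.0571) theta=3/7 (≈0.4286)
After 4 (thin lens f=60): x=37/35 (≈1.0571) theta=863/2100 (≈0.4110)
After 5 (propagate distance d=25): x=4759/420 (≈11.3310) theta=863/2100 (≈0.4110)
After 6 (thin lens f=52): x=4759/420 (≈11.3310) theta=7027/36400 (≈0.1930)
After 7 (propagate distance d=31 (to screen)): x=1890851/109200 (≈17.3155) theta=7027/36400 (≈0.1930)
|theta_initial|=0.2000 |theta_final|=7027/36400 (≈0.1930) -> not increased

Answer: no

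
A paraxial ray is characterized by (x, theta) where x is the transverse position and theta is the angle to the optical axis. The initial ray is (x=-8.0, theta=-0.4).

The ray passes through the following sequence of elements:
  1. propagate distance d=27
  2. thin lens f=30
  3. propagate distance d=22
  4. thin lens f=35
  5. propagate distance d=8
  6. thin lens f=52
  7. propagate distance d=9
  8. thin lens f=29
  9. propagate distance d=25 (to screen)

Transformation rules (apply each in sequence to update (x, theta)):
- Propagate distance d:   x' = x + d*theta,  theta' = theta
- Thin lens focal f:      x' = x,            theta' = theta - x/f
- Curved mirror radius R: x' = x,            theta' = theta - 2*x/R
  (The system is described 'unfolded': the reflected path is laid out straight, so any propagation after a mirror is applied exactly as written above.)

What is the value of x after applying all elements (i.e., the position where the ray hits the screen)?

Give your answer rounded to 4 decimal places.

Initial: x=-8.0000 theta=-0.4000
After 1 (propagate distance d=27): x=-18.8000 theta=-0.4000
After 2 (thin lens f=30): x=-18.8000 theta=17/75 (≈0.2267)
After 3 (propagate distance d=22): x=-1036/75 (≈-13.8133) theta=17/75 (≈0.2267)
After 4 (thin lens f=35): x=-1036/75 (≈-13.8133) theta=233/375 (≈0.6213)
After 5 (propagate distance d=8): x=-3316/375 (≈-8.8427) theta=233/375 (≈0.6213)
After 6 (thin lens f=52): x=-3316/375 (≈-8.8427) theta=1286/1625 (≈0.7914)
After 7 (propagate distance d=9): x=-8386/4875 (≈-1.7202) theta=1286/1625 (≈0.7914)
After 8 (thin lens f=29): x=-8386/4875 (≈-1.7202) theta=120268/141375 (≈0.8507)
After 9 (propagate distance d=25 (to screen)): x=2763506/141375 (≈19.5473) theta=120268/141375 (≈0.8507)
Rounded to 4 decimal places: x = 19.5473

Answer: 19.5473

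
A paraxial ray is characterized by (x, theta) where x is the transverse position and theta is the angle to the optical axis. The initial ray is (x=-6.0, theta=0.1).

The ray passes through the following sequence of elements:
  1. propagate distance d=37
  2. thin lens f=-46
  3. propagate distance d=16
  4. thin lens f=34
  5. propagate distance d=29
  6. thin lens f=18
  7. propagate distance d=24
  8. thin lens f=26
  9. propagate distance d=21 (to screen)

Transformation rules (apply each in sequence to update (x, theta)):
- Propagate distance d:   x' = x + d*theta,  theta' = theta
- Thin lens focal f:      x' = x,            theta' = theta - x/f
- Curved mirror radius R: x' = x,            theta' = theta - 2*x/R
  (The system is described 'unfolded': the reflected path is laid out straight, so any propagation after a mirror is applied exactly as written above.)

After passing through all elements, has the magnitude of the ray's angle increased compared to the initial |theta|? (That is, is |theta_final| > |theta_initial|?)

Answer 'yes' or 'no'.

Initial: x=-6.0000 theta=0.1000
After 1 (propagate distance d=37): x=-2.3000 theta=0.1000
After 2 (thin lens f=-46): x=-2.3000 theta=0.0500
After 3 (propagate distance d=16): x=-1.5000 theta=0.0500
After 4 (thin lens f=34): x=-1.5000 theta=8/85 (≈0.0941)
After 5 (propagate distance d=29): x=209/170 (≈1.2294) theta=8/85 (≈0.0941)
After 6 (thin lens f=18): x=209/170 (≈1.2294) theta=79/3060 (≈0.0258)
After 7 (propagate distance d=24): x=943/510 (≈1.8490) theta=79/3060 (≈0.0258)
After 8 (thin lens f=26): x=943/510 (≈1.8490) theta=-53/1170 (≈-0.0453)
After 9 (propagate distance d=21 (to screen)): x=992/1105 (≈0.8977) theta=-53/1170 (≈-0.0453)
|theta_initial|=0.1000 |theta_final|=53/1170 (≈0.0453) -> not increased

Answer: no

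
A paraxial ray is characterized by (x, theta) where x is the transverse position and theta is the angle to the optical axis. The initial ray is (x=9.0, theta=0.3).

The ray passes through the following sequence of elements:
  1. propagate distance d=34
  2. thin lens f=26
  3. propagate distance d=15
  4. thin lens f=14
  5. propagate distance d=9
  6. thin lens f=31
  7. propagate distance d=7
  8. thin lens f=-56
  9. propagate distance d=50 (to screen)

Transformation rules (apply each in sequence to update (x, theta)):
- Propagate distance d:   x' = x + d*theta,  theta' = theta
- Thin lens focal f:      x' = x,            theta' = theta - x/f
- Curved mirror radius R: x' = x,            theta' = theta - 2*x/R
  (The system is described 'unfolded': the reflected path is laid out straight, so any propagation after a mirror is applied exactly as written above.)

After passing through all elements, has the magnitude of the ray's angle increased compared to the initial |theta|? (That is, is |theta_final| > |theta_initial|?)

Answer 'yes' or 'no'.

Answer: yes

Derivation:
Initial: x=9.0000 theta=0.3000
After 1 (propagate distance d=34): x=19.2000 theta=0.3000
After 2 (thin lens f=26): x=19.2000 theta=-57/130 (≈-0.4385)
After 3 (propagate distance d=15): x=1641/130 (≈12.6231) theta=-57/130 (≈-0.4385)
After 4 (thin lens f=14): x=1641/130 (≈12.6231) theta=-2439/1820 (≈-1.3401)
After 5 (propagate distance d=9): x=1023/1820 (≈0.5621) theta=-2439/1820 (≈-1.3401)
After 6 (thin lens f=31): x=1023/1820 (≈0.5621) theta=-618/455 (≈-1.3582)
After 7 (propagate distance d=7): x=-16281/1820 (≈-8.9456) theta=-618/455 (≈-1.3582)
After 8 (thin lens f=-56): x=-16281/1820 (≈-8.9456) theta=-11901/7840 (≈-1.5180)
After 9 (propagate distance d=50 (to screen)): x=-4323693/50960 (≈-84.8448) theta=-11901/7840 (≈-1.5180)
|theta_initial|=0.3000 |theta_final|=11901/7840 (≈1.5180) -> increased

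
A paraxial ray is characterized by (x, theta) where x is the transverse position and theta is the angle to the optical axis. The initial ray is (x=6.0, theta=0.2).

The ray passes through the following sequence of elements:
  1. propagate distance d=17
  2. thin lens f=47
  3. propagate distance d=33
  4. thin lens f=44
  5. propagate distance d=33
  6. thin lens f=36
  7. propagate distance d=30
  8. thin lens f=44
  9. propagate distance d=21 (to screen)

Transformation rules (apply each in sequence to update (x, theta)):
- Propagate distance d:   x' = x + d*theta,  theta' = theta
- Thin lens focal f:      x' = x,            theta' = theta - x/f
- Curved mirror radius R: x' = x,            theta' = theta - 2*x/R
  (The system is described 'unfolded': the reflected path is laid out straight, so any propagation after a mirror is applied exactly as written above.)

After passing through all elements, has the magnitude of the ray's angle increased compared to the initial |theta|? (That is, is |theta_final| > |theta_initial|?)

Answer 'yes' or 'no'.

Initial: x=6.0000 theta=0.2000
After 1 (propagate distance d=17): x=9.4000 theta=0.2000
After 2 (thin lens f=47): x=9.4000 theta=0.0000
After 3 (propagate distance d=33): x=9.4000 theta=0.0000
After 4 (thin lens f=44): x=9.4000 theta=-47/220 (≈-0.2136)
After 5 (propagate distance d=33): x=2.3500 theta=-47/220 (≈-0.2136)
After 6 (thin lens f=36): x=2.3500 theta=-2209/7920 (≈-0.2789)
After 7 (propagate distance d=30): x=-7943/1320 (≈-6.0174) theta=-2209/7920 (≈-0.2789)
After 8 (thin lens f=44): x=-7943/1320 (≈-6.0174) theta=-24769/174240 (≈-0.1422)
After 9 (propagate distance d=21 (to screen)): x=-104575/11616 (≈-9.0027) theta=-24769/174240 (≈-0.1422)
|theta_initial|=0.2000 |theta_final|=24769/174240 (≈0.1422) -> not increased

Answer: no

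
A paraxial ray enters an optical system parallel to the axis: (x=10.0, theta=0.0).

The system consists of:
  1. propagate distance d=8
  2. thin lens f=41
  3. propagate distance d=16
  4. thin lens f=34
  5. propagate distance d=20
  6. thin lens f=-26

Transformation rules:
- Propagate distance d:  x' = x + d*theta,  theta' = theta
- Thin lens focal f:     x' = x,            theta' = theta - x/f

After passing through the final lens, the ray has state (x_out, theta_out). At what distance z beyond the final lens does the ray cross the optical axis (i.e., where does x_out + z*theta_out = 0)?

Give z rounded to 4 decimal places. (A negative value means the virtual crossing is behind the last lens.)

Initial: x=10.0000 theta=0.0000
After 1 (propagate distance d=8): x=10.0000 theta=0.0000
After 2 (thin lens f=41): x=10.0000 theta=-10/41 (≈-0.2439)
After 3 (propagate distance d=16): x=250/41 (≈6.0976) theta=-10/41 (≈-0.2439)
After 4 (thin lens f=34): x=250/41 (≈6.0976) theta=-295/697 (≈-0.4232)
After 5 (propagate distance d=20): x=-1650/697 (≈-2.3673) theta=-295/697 (≈-0.4232)
After 6 (thin lens f=-26): x=-1650/697 (≈-2.3673) theta=-4660/9061 (≈-0.5143)
z_focus = -x_out/theta_out = -(-1650/697)/(-4660/9061) = -2145/466 ≈ -4.6030
Rounded to 4 decimal places: z = -4.6030

Answer: -4.6030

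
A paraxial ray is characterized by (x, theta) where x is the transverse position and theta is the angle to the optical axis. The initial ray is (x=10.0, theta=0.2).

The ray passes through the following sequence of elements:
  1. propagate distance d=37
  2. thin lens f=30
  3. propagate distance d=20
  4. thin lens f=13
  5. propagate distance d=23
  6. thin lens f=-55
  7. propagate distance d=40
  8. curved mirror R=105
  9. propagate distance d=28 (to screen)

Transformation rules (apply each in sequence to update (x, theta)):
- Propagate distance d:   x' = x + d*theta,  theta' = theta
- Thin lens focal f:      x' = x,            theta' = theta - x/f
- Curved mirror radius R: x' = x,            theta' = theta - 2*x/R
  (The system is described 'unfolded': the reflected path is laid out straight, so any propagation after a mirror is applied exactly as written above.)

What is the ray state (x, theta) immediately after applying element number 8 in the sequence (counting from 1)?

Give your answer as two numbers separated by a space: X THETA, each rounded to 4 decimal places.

Answer: -73.4712 -0.0304

Derivation:
Initial: x=10.0000 theta=0.2000
After 1 (propagate distance d=37): x=17.4000 theta=0.2000
After 2 (thin lens f=30): x=17.4000 theta=-0.3800
After 3 (propagate distance d=20): x=9.8000 theta=-0.3800
After 4 (thin lens f=13): x=9.8000 theta=-737/650 (≈-1.1338)
After 5 (propagate distance d=23): x=-10581/650 (≈-16.2785) theta=-737/650 (≈-1.1338)
After 6 (thin lens f=-55): x=-10581/650 (≈-16.2785) theta=-1966/1375 (≈-1.4298)
After 7 (propagate distance d=40): x=-525319/7150 (≈-73.4712) theta=-1966/1375 (≈-1.4298)
After 8 (curved mirror R=105): x=-525319/7150 (≈-73.4712) theta=-11399/375375 (≈-0.0304)
Rounded to 4 decimal places: x = -73.4712, theta = -0.0304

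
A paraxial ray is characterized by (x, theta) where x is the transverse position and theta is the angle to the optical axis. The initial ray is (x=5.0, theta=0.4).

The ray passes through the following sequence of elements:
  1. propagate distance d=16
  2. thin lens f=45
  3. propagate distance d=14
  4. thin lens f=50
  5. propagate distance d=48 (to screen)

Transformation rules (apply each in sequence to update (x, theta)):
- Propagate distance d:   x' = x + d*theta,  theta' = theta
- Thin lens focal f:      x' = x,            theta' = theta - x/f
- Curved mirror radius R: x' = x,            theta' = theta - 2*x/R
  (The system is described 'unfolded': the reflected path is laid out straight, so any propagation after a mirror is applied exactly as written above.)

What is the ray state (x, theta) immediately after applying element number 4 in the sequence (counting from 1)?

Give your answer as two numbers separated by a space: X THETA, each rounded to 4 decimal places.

Initial: x=5.0000 theta=0.4000
After 1 (propagate distance d=16): x=11.4000 theta=0.4000
After 2 (thin lens f=45): x=11.4000 theta=11/75 (≈0.1467)
After 3 (propagate distance d=14): x=1009/75 (≈13.4533) theta=11/75 (≈0.1467)
After 4 (thin lens f=50): x=1009/75 (≈13.4533) theta=-0.1224
Rounded to 4 decimal places: x = 13.4533, theta = -0.1224

Answer: 13.4533 -0.1224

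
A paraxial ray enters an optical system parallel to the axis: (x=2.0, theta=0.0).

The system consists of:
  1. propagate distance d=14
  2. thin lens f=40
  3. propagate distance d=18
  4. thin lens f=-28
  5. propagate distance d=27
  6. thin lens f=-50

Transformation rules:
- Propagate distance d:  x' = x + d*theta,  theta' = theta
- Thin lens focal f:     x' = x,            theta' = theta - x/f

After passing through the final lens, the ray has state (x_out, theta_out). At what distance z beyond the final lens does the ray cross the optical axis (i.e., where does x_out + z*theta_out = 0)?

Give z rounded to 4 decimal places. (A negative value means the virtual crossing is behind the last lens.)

Initial: x=2.0000 theta=0.0000
After 1 (propagate distance d=14): x=2.0000 theta=0.0000
After 2 (thin lens f=40): x=2.0000 theta=-0.0500
After 3 (propagate distance d=18): x=1.1000 theta=-0.0500
After 4 (thin lens f=-28): x=1.1000 theta=-3/280 (≈-0.0107)
After 5 (propagate distance d=27): x=227/280 (≈0.8107) theta=-3/280 (≈-0.0107)
After 6 (thin lens f=-50): x=227/280 (≈0.8107) theta=0.0055
z_focus = -x_out/theta_out = -(227/280)/(0.0055) = -11350/77 ≈ -147.4026
Rounded to 4 decimal places: z = -147.4026

Answer: -147.4026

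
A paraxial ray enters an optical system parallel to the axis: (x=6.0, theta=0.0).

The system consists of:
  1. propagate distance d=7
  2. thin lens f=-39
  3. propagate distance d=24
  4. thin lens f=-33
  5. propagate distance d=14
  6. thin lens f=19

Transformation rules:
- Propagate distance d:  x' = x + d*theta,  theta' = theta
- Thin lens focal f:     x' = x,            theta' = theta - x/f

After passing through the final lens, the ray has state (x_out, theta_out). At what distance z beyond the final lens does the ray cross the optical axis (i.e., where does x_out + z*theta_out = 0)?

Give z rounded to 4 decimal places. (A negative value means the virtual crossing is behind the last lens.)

Answer: 40.6735

Derivation:
Initial: x=6.0000 theta=0.0000
After 1 (propagate distance d=7): x=6.0000 theta=0.0000
After 2 (thin lens f=-39): x=6.0000 theta=2/13 (≈0.1538)
After 3 (propagate distance d=24): x=126/13 (≈9.6923) theta=2/13 (≈0.1538)
After 4 (thin lens f=-33): x=126/13 (≈9.6923) theta=64/143 (≈0.4476)
After 5 (propagate distance d=14): x=2282/143 (≈15.9580) theta=64/143 (≈0.4476)
After 6 (thin lens f=19): x=2282/143 (≈15.9580) theta=-82/209 (≈-0.3923)
z_focus = -x_out/theta_out = -(2282/143)/(-82/209) = 21679/533 ≈ 40.6735
Rounded to 4 decimal places: z = 40.6735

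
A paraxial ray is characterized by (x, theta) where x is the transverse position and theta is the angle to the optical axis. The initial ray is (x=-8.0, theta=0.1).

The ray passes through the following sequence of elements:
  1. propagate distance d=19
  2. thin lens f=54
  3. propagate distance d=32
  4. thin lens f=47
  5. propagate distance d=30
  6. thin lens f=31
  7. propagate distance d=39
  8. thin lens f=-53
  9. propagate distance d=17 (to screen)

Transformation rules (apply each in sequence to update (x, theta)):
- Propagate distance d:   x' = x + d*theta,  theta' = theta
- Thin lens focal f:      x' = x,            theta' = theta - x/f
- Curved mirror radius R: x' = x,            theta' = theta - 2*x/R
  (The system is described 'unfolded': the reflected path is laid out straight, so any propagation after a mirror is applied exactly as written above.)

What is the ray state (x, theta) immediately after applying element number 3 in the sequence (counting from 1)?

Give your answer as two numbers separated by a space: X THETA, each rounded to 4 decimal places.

Initial: x=-8.0000 theta=0.1000
After 1 (propagate distance d=19): x=-6.1000 theta=0.1000
After 2 (thin lens f=54): x=-6.1000 theta=23/108 (≈0.2130)
After 3 (propagate distance d=32): x=193/270 (≈0.7148) theta=23/108 (≈0.2130)
Rounded to 4 decimal places: x = 0.7148, theta = 0.2130

Answer: 0.7148 0.2130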